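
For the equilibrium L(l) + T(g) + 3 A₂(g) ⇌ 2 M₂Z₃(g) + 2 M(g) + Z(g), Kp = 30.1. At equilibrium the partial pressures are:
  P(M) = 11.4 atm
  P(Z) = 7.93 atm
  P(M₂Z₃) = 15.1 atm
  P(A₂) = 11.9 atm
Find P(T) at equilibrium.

P(T) = 4.63 atm

(L is a pure liquid — omitted from Kp.)
At equilibrium, Kp = P(M₂Z₃)²·P(M)²·P(Z) / (P(T)·P(A₂)³) = 30.1.
(15.1)²·(11.4)²·(7.93) / ((P(T))·(11.9)³) = 30.1
P(T) = 4.63 atm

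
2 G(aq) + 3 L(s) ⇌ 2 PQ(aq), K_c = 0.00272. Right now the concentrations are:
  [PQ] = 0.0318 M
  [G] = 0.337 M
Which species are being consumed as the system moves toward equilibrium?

PQ (products)

(L is a pure solid — omitted from Q_c.)
Q_c = [PQ]² / [G]² = (0.0318)² / (0.337)² = 0.00890
Q_c = 0.00890 > K_c = 0.00272: net reverse reaction.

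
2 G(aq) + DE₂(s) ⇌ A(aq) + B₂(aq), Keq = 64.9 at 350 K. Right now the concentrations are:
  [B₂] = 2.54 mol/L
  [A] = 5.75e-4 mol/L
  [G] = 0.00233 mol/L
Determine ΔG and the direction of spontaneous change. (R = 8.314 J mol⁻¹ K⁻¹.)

ΔG = 4.14 kJ/mol; the forward reaction is non-spontaneous

(DE₂ is a pure solid — omitted from Q.)
Q = [A]·[B₂] / [G]² = (5.75e-4)·(2.54) / (0.00233)² = 269
ΔG = RT ln(Q/Keq) = (8.314 J mol⁻¹ K⁻¹)(350 K) × ln(269/64.9)
   = (2.910 kJ/mol)(1.422) = 4.14 kJ/mol
ΔG > 0, so the forward reaction is non-spontaneous (proceeds in reverse).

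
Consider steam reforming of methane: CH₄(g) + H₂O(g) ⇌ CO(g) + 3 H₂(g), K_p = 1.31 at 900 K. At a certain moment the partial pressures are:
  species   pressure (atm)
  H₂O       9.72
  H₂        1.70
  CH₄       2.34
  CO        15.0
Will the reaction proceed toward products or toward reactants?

toward reactants

Q_p = P(CO)·P(H₂)³ / (P(CH₄)·P(H₂O)) = (15.0)·(1.70)³ / ((2.34)·(9.72)) = 3.24
Q_p = 3.24 > K_p = 1.31, so the reverse reaction proceeds.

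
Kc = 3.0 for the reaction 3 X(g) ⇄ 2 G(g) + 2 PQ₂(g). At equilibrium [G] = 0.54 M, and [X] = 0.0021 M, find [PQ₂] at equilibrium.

At equilibrium, Kc = [G]²·[PQ₂]² / [X]³ = 3.0.
(0.54)²·([PQ₂])² / (0.0021)³ = 3.0
[PQ₂]² = 9.53e-8 ⇒ [PQ₂] = 3.1e-4 M

[PQ₂] = 3.1e-4 M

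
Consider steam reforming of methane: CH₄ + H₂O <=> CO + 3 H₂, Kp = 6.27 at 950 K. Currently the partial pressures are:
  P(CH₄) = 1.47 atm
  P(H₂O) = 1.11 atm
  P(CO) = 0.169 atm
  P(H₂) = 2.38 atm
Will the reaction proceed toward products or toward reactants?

in the forward direction

Qp = P(CO)·P(H₂)³ / (P(CH₄)·P(H₂O)) = (0.169)·(2.38)³ / ((1.47)·(1.11)) = 1.40
Qp = 1.40 < Kp = 6.27, so the forward reaction proceeds.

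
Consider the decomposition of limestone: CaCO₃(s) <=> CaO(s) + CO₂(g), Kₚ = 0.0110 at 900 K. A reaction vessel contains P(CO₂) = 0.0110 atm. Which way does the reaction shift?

(CaCO₃, CaO are pure solids — omitted from Qₚ.)
Qₚ = P(CO₂) = 0.0110
Qₚ = 0.0110 = Kₚ, so the system is already at equilibrium.

neither direction; the system is at equilibrium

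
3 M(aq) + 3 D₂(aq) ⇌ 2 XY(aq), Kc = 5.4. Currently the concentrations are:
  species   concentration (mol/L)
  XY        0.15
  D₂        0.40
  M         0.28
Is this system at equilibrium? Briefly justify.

no; Q > K, reaction proceeds in reverse

Qc = [XY]² / ([M]³·[D₂]³) = (0.15)² / ((0.28)³·(0.40)³) = 16
Qc = 16 > Kc = 5.4: net reverse reaction.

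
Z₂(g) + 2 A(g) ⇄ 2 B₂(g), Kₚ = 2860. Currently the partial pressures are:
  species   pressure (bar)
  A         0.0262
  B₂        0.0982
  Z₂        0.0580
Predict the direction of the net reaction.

Qₚ = P(B₂)² / (P(Z₂)·P(A)²) = (0.0982)² / ((0.0580)·(0.0262)²) = 242
Qₚ = 242 < Kₚ = 2860, so the forward reaction proceeds.

forward (toward products)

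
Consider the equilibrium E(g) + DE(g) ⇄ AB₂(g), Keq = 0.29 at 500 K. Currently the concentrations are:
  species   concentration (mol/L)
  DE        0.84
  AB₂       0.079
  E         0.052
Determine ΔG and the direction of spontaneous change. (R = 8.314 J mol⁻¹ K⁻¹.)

Q = [AB₂] / ([E]·[DE]) = (0.079) / ((0.052)·(0.84)) = 1.81
ΔG = RT ln(Q/Keq) = (8.314 J mol⁻¹ K⁻¹)(500 K) × ln(1.81/0.29)
   = (4.157 kJ/mol)(1.831) = 7.61 kJ/mol
ΔG > 0, so the forward reaction is non-spontaneous (proceeds in reverse).

ΔG = 7.61 kJ/mol; the forward reaction is non-spontaneous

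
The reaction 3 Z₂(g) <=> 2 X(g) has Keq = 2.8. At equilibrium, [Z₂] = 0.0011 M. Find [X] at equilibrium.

At equilibrium, Keq = [X]² / [Z₂]³ = 2.8.
([X])² / (0.0011)³ = 2.8
[X]² = 3.73×10⁻⁹ ⇒ [X] = 6.1×10⁻⁵ M

[X] = 6.1×10⁻⁵ M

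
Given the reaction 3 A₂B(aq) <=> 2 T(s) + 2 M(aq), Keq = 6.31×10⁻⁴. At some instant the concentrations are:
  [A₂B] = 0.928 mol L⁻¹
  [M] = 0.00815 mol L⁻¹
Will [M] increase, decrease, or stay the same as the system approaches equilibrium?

(T is a pure solid — omitted from Q.)
Q = [M]² / [A₂B]³ = (0.00815)² / (0.928)³ = 8.31×10⁻⁵
Q = 8.31×10⁻⁵ < Keq = 6.31×10⁻⁴: net forward reaction.
M is a product, so it increases.

increase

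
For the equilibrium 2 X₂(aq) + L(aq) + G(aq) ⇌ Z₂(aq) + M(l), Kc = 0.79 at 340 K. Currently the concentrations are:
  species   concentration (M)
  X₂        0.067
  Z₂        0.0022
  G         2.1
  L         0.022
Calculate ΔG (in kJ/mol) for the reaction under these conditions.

(M is a pure liquid — omitted from Qc.)
Qc = [Z₂] / ([X₂]²·[L]·[G]) = (0.0022) / ((0.067)²·(0.022)·(2.1)) = 10.6
ΔG = RT ln(Qc/Kc) = (8.314 J mol⁻¹ K⁻¹)(340 K) × ln(10.6/0.79)
   = (2.827 kJ/mol)(2.597) = 7.34 kJ/mol
ΔG > 0, so the forward reaction is non-spontaneous (proceeds in reverse).

ΔG = 7.34 kJ/mol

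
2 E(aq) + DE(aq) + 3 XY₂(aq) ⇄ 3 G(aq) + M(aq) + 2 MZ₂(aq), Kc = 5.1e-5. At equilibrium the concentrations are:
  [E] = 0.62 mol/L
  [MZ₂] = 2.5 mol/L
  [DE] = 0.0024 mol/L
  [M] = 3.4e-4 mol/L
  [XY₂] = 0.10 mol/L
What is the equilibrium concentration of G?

At equilibrium, Kc = [G]³·[M]·[MZ₂]² / ([E]²·[DE]·[XY₂]³) = 5.1e-5.
([G])³·(3.4e-4)·(2.5)² / ((0.62)²·(0.0024)·(0.10)³) = 5.1e-5
[G]³ = 2.21e-8 ⇒ [G] = 0.0028 mol/L

[G] = 0.0028 mol/L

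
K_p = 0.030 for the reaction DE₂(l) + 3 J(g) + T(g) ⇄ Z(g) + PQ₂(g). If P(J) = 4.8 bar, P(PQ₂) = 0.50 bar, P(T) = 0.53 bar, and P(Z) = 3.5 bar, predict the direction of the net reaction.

(DE₂ is a pure liquid — omitted from Q_p.)
Q_p = P(Z)·P(PQ₂) / (P(J)³·P(T)) = (3.5)·(0.50) / ((4.8)³·(0.53)) = 0.030
Q_p = 0.030 = K_p, so the system is already at equilibrium.

at equilibrium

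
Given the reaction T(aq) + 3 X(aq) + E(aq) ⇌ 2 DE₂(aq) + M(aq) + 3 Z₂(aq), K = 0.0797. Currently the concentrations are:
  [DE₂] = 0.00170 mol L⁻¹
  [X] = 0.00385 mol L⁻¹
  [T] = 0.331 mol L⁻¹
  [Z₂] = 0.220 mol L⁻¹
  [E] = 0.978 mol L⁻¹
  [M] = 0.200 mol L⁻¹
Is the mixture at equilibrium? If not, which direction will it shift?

no; Q > K, reaction proceeds in reverse

Q = [DE₂]²·[M]·[Z₂]³ / ([T]·[X]³·[E]) = (0.00170)²·(0.200)·(0.220)³ / ((0.331)·(0.00385)³·(0.978)) = 0.333
Q = 0.333 > K = 0.0797: net reverse reaction.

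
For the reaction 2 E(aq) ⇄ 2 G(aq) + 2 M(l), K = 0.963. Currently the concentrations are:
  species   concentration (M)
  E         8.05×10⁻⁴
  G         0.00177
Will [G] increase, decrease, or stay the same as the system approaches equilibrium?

decrease

(M is a pure liquid — omitted from Q.)
Q = [G]² / [E]² = (0.00177)² / (8.05×10⁻⁴)² = 4.83
Q = 4.83 > K = 0.963: net reverse reaction.
G is a product, so it decreases.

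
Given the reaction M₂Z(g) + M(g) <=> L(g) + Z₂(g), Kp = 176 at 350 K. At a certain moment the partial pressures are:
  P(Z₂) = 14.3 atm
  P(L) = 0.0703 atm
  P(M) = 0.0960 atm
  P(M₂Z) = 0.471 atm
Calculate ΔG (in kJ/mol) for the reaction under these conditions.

Qp = P(L)·P(Z₂) / (P(M₂Z)·P(M)) = (0.0703)·(14.3) / ((0.471)·(0.0960)) = 22.2
ΔG = RT ln(Qp/Kp) = (8.314 J mol⁻¹ K⁻¹)(350 K) × ln(22.2/176)
   = (2.910 kJ/mol)(-2.070) = -6.02 kJ/mol
ΔG < 0, so the forward reaction is spontaneous (proceeds forward).

ΔG = -6.02 kJ/mol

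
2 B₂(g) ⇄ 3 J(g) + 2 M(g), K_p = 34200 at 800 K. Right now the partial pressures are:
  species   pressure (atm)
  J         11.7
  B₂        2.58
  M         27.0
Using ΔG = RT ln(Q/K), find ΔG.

ΔG = 10.9 kJ/mol

Q_p = P(J)³·P(M)² / P(B₂)² = (11.7)³·(27.0)² / (2.58)² = 1.75×10⁵
ΔG = RT ln(Q_p/K_p) = (8.314 J mol⁻¹ K⁻¹)(800 K) × ln(1.75×10⁵/34200)
   = (6.651 kJ/mol)(1.633) = 10.9 kJ/mol
ΔG > 0, so the forward reaction is non-spontaneous (proceeds in reverse).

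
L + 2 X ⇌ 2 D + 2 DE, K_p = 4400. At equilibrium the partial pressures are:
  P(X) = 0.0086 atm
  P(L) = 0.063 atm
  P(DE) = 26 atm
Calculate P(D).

At equilibrium, K_p = P(D)²·P(DE)² / (P(L)·P(X)²) = 4400.
(P(D))²·(26)² / ((0.063)·(0.0086)²) = 4400
P(D)² = 3.03×10⁻⁵ ⇒ P(D) = 0.0055 atm

P(D) = 0.0055 atm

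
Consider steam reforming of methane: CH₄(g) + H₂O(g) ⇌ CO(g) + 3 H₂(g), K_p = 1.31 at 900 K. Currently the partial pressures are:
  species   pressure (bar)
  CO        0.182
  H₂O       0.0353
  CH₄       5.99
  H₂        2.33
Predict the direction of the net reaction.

reverse (toward reactants)

Q_p = P(CO)·P(H₂)³ / (P(CH₄)·P(H₂O)) = (0.182)·(2.33)³ / ((5.99)·(0.0353)) = 10.9
Q_p = 10.9 > K_p = 1.31, so the reverse reaction proceeds.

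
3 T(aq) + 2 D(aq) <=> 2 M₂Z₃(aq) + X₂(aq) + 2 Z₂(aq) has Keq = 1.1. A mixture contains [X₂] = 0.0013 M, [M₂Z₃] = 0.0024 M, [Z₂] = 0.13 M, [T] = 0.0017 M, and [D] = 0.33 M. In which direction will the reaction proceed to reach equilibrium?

Q = [M₂Z₃]²·[X₂]·[Z₂]² / ([T]³·[D]²) = (0.0024)²·(0.0013)·(0.13)² / ((0.0017)³·(0.33)²) = 0.24
Q = 0.24 < Keq = 1.1, so the forward reaction proceeds.

forward (toward products)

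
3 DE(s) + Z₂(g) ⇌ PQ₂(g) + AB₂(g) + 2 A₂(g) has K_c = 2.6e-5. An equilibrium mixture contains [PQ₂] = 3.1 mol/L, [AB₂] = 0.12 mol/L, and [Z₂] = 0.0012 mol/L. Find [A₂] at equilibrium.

(DE is a pure solid — omitted from K_c.)
At equilibrium, K_c = [PQ₂]·[AB₂]·[A₂]² / [Z₂] = 2.6e-5.
(3.1)·(0.12)·([A₂])² / (0.0012) = 2.6e-5
[A₂]² = 8.39e-8 ⇒ [A₂] = 2.9e-4 mol/L

[A₂] = 2.9e-4 mol/L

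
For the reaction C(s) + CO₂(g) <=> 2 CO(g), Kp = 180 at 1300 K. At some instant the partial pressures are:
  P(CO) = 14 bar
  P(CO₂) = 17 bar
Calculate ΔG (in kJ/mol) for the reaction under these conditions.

ΔG = -29.7 kJ/mol

(C is a pure solid — omitted from Qp.)
Qp = P(CO)² / P(CO₂) = (14)² / (17) = 11.5
ΔG = RT ln(Qp/Kp) = (8.314 J mol⁻¹ K⁻¹)(1300 K) × ln(11.5/180)
   = (10.81 kJ/mol)(-2.751) = -29.7 kJ/mol
ΔG < 0, so the forward reaction is spontaneous (proceeds forward).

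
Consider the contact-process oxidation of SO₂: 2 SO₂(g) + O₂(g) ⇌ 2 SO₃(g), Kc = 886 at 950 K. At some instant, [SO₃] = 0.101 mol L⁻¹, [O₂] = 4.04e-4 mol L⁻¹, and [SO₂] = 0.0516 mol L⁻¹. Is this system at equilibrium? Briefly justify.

no; Q > K, reaction proceeds in reverse

Qc = [SO₃]² / ([SO₂]²·[O₂]) = (0.101)² / ((0.0516)²·(4.04e-4)) = 9480
Qc = 9480 > Kc = 886: net reverse reaction.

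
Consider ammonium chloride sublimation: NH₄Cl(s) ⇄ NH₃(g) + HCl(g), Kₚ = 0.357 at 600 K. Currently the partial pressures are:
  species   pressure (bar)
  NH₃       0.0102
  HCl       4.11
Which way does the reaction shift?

to the right

(NH₄Cl is a pure solid — omitted from Qₚ.)
Qₚ = P(NH₃)·P(HCl) = (0.0102)·(4.11) = 0.0419
Qₚ = 0.0419 < Kₚ = 0.357, so the forward reaction proceeds.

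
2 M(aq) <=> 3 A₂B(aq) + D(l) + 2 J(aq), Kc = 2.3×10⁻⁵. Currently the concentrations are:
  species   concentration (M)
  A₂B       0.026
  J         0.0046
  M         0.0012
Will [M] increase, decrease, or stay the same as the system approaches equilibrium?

(D is a pure liquid — omitted from Qc.)
Qc = [A₂B]³·[J]² / [M]² = (0.026)³·(0.0046)² / (0.0012)² = 2.6×10⁻⁴
Qc = 2.6×10⁻⁴ > Kc = 2.3×10⁻⁵: net reverse reaction.
M is a reactant, so it increases.

increase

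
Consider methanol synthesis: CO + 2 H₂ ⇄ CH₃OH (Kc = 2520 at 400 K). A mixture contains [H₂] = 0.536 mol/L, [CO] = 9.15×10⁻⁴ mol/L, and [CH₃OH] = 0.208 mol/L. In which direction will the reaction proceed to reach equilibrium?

Qc = [CH₃OH] / ([CO]·[H₂]²) = (0.208) / ((9.15×10⁻⁴)·(0.536)²) = 791
Qc = 791 < Kc = 2520, so the forward reaction proceeds.

to the right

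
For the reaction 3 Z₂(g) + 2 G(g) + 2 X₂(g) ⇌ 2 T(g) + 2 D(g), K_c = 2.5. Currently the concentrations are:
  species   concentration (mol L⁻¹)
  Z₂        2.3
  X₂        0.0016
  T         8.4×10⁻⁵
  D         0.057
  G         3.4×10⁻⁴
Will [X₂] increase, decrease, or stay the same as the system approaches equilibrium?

Q_c = [T]²·[D]² / ([Z₂]³·[G]²·[X₂]²) = (8.4×10⁻⁵)²·(0.057)² / ((2.3)³·(3.4×10⁻⁴)²·(0.0016)²) = 6.4
Q_c = 6.4 > K_c = 2.5: net reverse reaction.
X₂ is a reactant, so it increases.

increase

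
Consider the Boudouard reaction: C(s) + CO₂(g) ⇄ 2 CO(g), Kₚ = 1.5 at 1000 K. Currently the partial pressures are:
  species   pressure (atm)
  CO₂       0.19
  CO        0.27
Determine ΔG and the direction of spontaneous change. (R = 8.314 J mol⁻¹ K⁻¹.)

ΔG = -11.3 kJ/mol; the forward reaction is spontaneous

(C is a pure solid — omitted from Qₚ.)
Qₚ = P(CO)² / P(CO₂) = (0.27)² / (0.19) = 0.384
ΔG = RT ln(Qₚ/Kₚ) = (8.314 J mol⁻¹ K⁻¹)(1000 K) × ln(0.384/1.5)
   = (8.314 kJ/mol)(-1.363) = -11.3 kJ/mol
ΔG < 0, so the forward reaction is spontaneous (proceeds forward).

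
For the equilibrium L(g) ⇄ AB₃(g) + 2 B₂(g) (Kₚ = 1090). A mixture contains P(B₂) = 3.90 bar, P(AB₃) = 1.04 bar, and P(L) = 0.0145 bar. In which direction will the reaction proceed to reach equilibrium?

Qₚ = P(AB₃)·P(B₂)² / P(L) = (1.04)·(3.90)² / (0.0145) = 1090
Qₚ = 1090 = Kₚ, so the system is already at equilibrium.

neither direction; the system is at equilibrium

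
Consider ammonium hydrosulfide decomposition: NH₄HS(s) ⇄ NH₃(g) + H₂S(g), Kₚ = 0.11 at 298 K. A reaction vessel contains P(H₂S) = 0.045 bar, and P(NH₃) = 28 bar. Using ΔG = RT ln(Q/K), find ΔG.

ΔG = 6.04 kJ/mol

(NH₄HS is a pure solid — omitted from Qₚ.)
Qₚ = P(NH₃)·P(H₂S) = (28)·(0.045) = 1.26
ΔG = RT ln(Qₚ/Kₚ) = (8.314 J mol⁻¹ K⁻¹)(298 K) × ln(1.26/0.11)
   = (2.478 kJ/mol)(2.438) = 6.04 kJ/mol
ΔG > 0, so the forward reaction is non-spontaneous (proceeds in reverse).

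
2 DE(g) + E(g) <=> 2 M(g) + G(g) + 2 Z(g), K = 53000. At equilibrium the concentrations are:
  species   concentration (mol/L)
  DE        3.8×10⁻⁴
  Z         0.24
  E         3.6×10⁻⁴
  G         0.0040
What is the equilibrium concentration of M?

[M] = 0.11 mol/L

At equilibrium, K = [M]²·[G]·[Z]² / ([DE]²·[E]) = 53000.
([M])²·(0.0040)·(0.24)² / ((3.8×10⁻⁴)²·(3.6×10⁻⁴)) = 53000
[M]² = 0.0120 ⇒ [M] = 0.11 mol/L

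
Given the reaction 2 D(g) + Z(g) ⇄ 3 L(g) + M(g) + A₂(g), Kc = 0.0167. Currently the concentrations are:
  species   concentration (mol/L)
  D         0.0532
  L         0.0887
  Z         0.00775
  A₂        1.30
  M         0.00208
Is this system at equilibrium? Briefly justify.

Qc = [L]³·[M]·[A₂] / ([D]²·[Z]) = (0.0887)³·(0.00208)·(1.30) / ((0.0532)²·(0.00775)) = 0.0860
Qc = 0.0860 > Kc = 0.0167: net reverse reaction.

no; Q > K, reaction proceeds in reverse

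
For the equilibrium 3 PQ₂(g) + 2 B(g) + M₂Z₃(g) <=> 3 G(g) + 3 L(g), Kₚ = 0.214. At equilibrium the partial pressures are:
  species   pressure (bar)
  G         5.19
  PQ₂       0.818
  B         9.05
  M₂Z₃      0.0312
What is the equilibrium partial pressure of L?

P(L) = 0.129 bar

At equilibrium, Kₚ = P(G)³·P(L)³ / (P(PQ₂)³·P(B)²·P(M₂Z₃)) = 0.214.
(5.19)³·(P(L))³ / ((0.818)³·(9.05)²·(0.0312)) = 0.214
P(L)³ = 0.00214 ⇒ P(L) = 0.129 bar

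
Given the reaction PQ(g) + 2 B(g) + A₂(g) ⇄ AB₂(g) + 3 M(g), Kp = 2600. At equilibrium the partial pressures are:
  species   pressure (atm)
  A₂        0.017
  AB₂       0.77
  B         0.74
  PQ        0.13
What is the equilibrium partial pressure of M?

At equilibrium, Kp = P(AB₂)·P(M)³ / (P(PQ)·P(B)²·P(A₂)) = 2600.
(0.77)·(P(M))³ / ((0.13)·(0.74)²·(0.017)) = 2600
P(M)³ = 4.09 ⇒ P(M) = 1.6 atm

P(M) = 1.6 atm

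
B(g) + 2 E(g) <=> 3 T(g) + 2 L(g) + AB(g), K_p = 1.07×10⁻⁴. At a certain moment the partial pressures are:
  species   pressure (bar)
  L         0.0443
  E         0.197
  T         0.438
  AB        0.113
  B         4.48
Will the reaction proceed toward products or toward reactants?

Q_p = P(T)³·P(L)²·P(AB) / (P(B)·P(E)²) = (0.438)³·(0.0443)²·(0.113) / ((4.48)·(0.197)²) = 1.07×10⁻⁴
Q_p = 1.07×10⁻⁴ = K_p, so the system is already at equilibrium.

neither direction; the system is at equilibrium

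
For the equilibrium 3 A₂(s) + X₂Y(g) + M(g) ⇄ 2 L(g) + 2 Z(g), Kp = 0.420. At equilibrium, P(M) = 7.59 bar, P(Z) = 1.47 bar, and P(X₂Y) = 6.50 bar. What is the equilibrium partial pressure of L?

P(L) = 3.10 bar

(A₂ is a pure solid — omitted from Kp.)
At equilibrium, Kp = P(L)²·P(Z)² / (P(X₂Y)·P(M)) = 0.420.
(P(L))²·(1.47)² / ((6.50)·(7.59)) = 0.420
P(L)² = 9.59 ⇒ P(L) = 3.10 bar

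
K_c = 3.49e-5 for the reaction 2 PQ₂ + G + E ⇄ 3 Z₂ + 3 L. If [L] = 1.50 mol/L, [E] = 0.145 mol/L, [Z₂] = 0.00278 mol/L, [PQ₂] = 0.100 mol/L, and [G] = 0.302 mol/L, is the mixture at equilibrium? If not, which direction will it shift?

no; Q > K, reaction proceeds in reverse

Q_c = [Z₂]³·[L]³ / ([PQ₂]²·[G]·[E]) = (0.00278)³·(1.50)³ / ((0.100)²·(0.302)·(0.145)) = 1.66e-4
Q_c = 1.66e-4 > K_c = 3.49e-5: net reverse reaction.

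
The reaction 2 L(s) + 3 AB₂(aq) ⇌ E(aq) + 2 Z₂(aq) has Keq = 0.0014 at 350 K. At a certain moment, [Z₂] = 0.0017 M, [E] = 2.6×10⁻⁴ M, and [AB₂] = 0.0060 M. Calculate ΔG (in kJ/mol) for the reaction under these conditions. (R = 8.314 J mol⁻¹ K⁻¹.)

ΔG = 2.65 kJ/mol

(L is a pure solid — omitted from Q.)
Q = [E]·[Z₂]² / [AB₂]³ = (2.6×10⁻⁴)·(0.0017)² / (0.0060)³ = 0.00348
ΔG = RT ln(Q/Keq) = (8.314 J mol⁻¹ K⁻¹)(350 K) × ln(0.00348/0.0014)
   = (2.910 kJ/mol)(0.9106) = 2.65 kJ/mol
ΔG > 0, so the forward reaction is non-spontaneous (proceeds in reverse).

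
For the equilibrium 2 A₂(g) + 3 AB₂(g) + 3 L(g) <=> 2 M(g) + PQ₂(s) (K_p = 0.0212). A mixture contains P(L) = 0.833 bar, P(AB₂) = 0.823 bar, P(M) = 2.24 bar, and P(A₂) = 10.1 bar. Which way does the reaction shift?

(PQ₂ is a pure solid — omitted from Q_p.)
Q_p = P(M)² / (P(A₂)²·P(AB₂)³·P(L)³) = (2.24)² / ((10.1)²·(0.823)³·(0.833)³) = 0.153
Q_p = 0.153 > K_p = 0.0212, so the reverse reaction proceeds.

toward reactants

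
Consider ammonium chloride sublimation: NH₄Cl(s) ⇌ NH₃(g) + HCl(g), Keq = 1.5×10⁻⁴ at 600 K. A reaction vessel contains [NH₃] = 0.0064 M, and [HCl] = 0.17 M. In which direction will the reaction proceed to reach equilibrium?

(NH₄Cl is a pure solid — omitted from Q.)
Q = [NH₃]·[HCl] = (0.0064)·(0.17) = 0.0011
Q = 0.0011 > Keq = 1.5×10⁻⁴, so the reverse reaction proceeds.

in the reverse direction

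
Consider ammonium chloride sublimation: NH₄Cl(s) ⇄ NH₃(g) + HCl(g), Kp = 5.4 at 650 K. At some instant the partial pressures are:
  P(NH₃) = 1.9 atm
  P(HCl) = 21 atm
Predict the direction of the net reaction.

to the left

(NH₄Cl is a pure solid — omitted from Qp.)
Qp = P(NH₃)·P(HCl) = (1.9)·(21) = 40
Qp = 40 > Kp = 5.4, so the reverse reaction proceeds.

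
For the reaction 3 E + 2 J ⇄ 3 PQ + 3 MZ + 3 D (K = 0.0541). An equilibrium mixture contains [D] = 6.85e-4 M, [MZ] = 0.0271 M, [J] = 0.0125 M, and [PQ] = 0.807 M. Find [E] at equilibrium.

[E] = 7.35e-4 M

At equilibrium, K = [PQ]³·[MZ]³·[D]³ / ([E]³·[J]²) = 0.0541.
(0.807)³·(0.0271)³·(6.85e-4)³ / (([E])³·(0.0125)²) = 0.0541
[E]³ = 3.98e-10 ⇒ [E] = 7.35e-4 M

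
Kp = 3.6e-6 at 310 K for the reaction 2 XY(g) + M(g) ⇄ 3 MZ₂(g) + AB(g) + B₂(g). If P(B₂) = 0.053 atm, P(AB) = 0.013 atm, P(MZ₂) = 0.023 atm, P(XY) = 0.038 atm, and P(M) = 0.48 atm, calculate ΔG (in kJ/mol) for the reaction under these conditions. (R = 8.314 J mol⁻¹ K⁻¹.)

ΔG = 3.12 kJ/mol

Qp = P(MZ₂)³·P(AB)·P(B₂) / (P(XY)²·P(M)) = (0.023)³·(0.013)·(0.053) / ((0.038)²·(0.48)) = 1.21e-5
ΔG = RT ln(Qp/Kp) = (8.314 J mol⁻¹ K⁻¹)(310 K) × ln(1.21e-5/3.6e-6)
   = (2.577 kJ/mol)(1.212) = 3.12 kJ/mol
ΔG > 0, so the forward reaction is non-spontaneous (proceeds in reverse).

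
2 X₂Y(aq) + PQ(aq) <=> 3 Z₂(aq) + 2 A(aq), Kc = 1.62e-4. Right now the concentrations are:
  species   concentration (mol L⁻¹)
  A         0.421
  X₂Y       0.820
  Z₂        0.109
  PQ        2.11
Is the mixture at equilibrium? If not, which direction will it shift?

yes, at equilibrium

Qc = [Z₂]³·[A]² / ([X₂Y]²·[PQ]) = (0.109)³·(0.421)² / ((0.820)²·(2.11)) = 1.62e-4
Qc = 1.62e-4 = Kc; the system is at equilibrium.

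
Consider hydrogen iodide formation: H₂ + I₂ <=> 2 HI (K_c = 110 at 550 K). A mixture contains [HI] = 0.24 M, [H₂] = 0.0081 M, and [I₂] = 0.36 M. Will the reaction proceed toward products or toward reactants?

to the right

Q_c = [HI]² / ([H₂]·[I₂]) = (0.24)² / ((0.0081)·(0.36)) = 20
Q_c = 20 < K_c = 110, so the forward reaction proceeds.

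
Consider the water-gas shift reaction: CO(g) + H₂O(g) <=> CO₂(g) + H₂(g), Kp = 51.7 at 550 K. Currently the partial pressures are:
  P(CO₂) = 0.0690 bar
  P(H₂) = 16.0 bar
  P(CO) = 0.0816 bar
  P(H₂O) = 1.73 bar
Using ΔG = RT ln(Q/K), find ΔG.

ΔG = -8.64 kJ/mol

Qp = P(CO₂)·P(H₂) / (P(CO)·P(H₂O)) = (0.0690)·(16.0) / ((0.0816)·(1.73)) = 7.82
ΔG = RT ln(Qp/Kp) = (8.314 J mol⁻¹ K⁻¹)(550 K) × ln(7.82/51.7)
   = (4.573 kJ/mol)(-1.889) = -8.64 kJ/mol
ΔG < 0, so the forward reaction is spontaneous (proceeds forward).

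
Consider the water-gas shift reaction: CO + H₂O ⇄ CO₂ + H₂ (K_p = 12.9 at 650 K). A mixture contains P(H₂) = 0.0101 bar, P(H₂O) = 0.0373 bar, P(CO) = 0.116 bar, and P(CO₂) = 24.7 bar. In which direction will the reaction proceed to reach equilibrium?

Q_p = P(CO₂)·P(H₂) / (P(CO)·P(H₂O)) = (24.7)·(0.0101) / ((0.116)·(0.0373)) = 57.7
Q_p = 57.7 > K_p = 12.9, so the reverse reaction proceeds.

reverse (toward reactants)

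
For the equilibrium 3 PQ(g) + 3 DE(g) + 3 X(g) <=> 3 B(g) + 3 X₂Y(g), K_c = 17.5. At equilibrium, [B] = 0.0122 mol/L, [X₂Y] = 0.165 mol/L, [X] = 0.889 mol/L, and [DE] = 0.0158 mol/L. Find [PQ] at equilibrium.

[PQ] = 0.0552 mol/L

At equilibrium, K_c = [B]³·[X₂Y]³ / ([PQ]³·[DE]³·[X]³) = 17.5.
(0.0122)³·(0.165)³ / (([PQ])³·(0.0158)³·(0.889)³) = 17.5
[PQ]³ = 1.68×10⁻⁴ ⇒ [PQ] = 0.0552 mol/L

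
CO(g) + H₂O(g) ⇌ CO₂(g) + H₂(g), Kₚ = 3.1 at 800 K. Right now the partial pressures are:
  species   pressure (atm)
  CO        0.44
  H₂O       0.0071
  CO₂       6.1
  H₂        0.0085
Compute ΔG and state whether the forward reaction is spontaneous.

Qₚ = P(CO₂)·P(H₂) / (P(CO)·P(H₂O)) = (6.1)·(0.0085) / ((0.44)·(0.0071)) = 16.6
ΔG = RT ln(Qₚ/Kₚ) = (8.314 J mol⁻¹ K⁻¹)(800 K) × ln(16.6/3.1)
   = (6.651 kJ/mol)(1.678) = 11.2 kJ/mol
ΔG > 0, so the forward reaction is non-spontaneous (proceeds in reverse).

ΔG = 11.2 kJ/mol; the forward reaction is non-spontaneous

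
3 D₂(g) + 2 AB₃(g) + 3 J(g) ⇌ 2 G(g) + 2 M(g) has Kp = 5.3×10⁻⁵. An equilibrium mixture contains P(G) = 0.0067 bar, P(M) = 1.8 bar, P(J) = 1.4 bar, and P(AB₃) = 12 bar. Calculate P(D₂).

P(D₂) = 0.19 bar

At equilibrium, Kp = P(G)²·P(M)² / (P(D₂)³·P(AB₃)²·P(J)³) = 5.3×10⁻⁵.
(0.0067)²·(1.8)² / ((P(D₂))³·(12)²·(1.4)³) = 5.3×10⁻⁵
P(D₂)³ = 0.00694 ⇒ P(D₂) = 0.19 bar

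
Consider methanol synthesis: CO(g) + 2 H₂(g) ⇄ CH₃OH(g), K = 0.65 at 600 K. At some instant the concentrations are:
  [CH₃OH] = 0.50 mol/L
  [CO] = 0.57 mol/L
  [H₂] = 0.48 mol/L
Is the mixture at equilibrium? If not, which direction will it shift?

no; Q > K, reaction proceeds in reverse

Q = [CH₃OH] / ([CO]·[H₂]²) = (0.50) / ((0.57)·(0.48)²) = 3.8
Q = 3.8 > K = 0.65: net reverse reaction.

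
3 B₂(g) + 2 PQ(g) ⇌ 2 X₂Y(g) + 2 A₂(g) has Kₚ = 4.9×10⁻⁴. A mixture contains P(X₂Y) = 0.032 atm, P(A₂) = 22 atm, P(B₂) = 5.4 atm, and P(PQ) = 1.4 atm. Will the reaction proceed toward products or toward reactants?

Qₚ = P(X₂Y)²·P(A₂)² / (P(B₂)³·P(PQ)²) = (0.032)²·(22)² / ((5.4)³·(1.4)²) = 0.0016
Qₚ = 0.0016 > Kₚ = 4.9×10⁻⁴, so the reverse reaction proceeds.

to the left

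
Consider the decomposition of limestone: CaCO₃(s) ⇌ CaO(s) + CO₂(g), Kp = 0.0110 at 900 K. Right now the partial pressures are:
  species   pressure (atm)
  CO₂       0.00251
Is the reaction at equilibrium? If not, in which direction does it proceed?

forward (toward products)

(CaCO₃, CaO are pure solids — omitted from Qp.)
Qp = P(CO₂) = 0.00251
Qp = 0.00251 < Kp = 0.0110, so the forward reaction proceeds.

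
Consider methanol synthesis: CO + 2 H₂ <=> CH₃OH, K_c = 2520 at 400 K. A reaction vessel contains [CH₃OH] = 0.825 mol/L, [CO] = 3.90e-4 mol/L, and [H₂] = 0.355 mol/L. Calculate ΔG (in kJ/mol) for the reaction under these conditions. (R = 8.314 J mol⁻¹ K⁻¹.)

Q_c = [CH₃OH] / ([CO]·[H₂]²) = (0.825) / ((3.90e-4)·(0.355)²) = 16800
ΔG = RT ln(Q_c/K_c) = (8.314 J mol⁻¹ K⁻¹)(400 K) × ln(16800/2520)
   = (3.326 kJ/mol)(1.897) = 6.31 kJ/mol
ΔG > 0, so the forward reaction is non-spontaneous (proceeds in reverse).

ΔG = 6.31 kJ/mol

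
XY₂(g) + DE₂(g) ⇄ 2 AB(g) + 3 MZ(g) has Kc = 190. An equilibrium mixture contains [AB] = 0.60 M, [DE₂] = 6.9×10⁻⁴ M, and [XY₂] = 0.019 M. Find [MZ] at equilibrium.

[MZ] = 0.19 M

At equilibrium, Kc = [AB]²·[MZ]³ / ([XY₂]·[DE₂]) = 190.
(0.60)²·([MZ])³ / ((0.019)·(6.9×10⁻⁴)) = 190
[MZ]³ = 0.00692 ⇒ [MZ] = 0.19 M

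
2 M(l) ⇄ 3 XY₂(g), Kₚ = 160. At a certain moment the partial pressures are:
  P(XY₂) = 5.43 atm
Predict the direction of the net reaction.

no net change (already at equilibrium)

(M is a pure liquid — omitted from Qₚ.)
Qₚ = P(XY₂)³ = (5.43)³ = 160
Qₚ = 160 = Kₚ, so the system is already at equilibrium.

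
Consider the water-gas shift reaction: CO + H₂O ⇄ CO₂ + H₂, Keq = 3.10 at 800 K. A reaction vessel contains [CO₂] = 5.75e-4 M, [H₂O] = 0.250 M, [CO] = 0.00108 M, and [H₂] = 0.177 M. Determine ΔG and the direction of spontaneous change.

ΔG = -14.0 kJ/mol; the forward reaction is spontaneous

Q = [CO₂]·[H₂] / ([CO]·[H₂O]) = (5.75e-4)·(0.177) / ((0.00108)·(0.250)) = 0.377
ΔG = RT ln(Q/Keq) = (8.314 J mol⁻¹ K⁻¹)(800 K) × ln(0.377/3.10)
   = (6.651 kJ/mol)(-2.107) = -14.0 kJ/mol
ΔG < 0, so the forward reaction is spontaneous (proceeds forward).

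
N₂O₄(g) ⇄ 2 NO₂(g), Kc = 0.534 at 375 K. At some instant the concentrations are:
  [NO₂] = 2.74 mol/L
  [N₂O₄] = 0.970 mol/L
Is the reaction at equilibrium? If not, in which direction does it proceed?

toward reactants

Qc = [NO₂]² / [N₂O₄] = (2.74)² / (0.970) = 7.74
Qc = 7.74 > Kc = 0.534, so the reverse reaction proceeds.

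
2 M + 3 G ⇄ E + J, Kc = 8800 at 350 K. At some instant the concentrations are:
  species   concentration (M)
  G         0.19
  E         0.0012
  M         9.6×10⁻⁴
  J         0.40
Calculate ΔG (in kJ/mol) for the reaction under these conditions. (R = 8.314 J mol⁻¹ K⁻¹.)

ΔG = 6.27 kJ/mol

Qc = [E]·[J] / ([M]²·[G]³) = (0.0012)·(0.40) / ((9.6×10⁻⁴)²·(0.19)³) = 75900
ΔG = RT ln(Qc/Kc) = (8.314 J mol⁻¹ K⁻¹)(350 K) × ln(75900/8800)
   = (2.910 kJ/mol)(2.155) = 6.27 kJ/mol
ΔG > 0, so the forward reaction is non-spontaneous (proceeds in reverse).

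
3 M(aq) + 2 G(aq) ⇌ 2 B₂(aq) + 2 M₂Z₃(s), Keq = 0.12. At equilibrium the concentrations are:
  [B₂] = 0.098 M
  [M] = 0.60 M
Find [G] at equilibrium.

[G] = 0.61 M

(M₂Z₃ is a pure solid — omitted from Keq.)
At equilibrium, Keq = [B₂]² / ([M]³·[G]²) = 0.12.
(0.098)² / ((0.60)³·([G])²) = 0.12
[G]² = 0.371 ⇒ [G] = 0.61 M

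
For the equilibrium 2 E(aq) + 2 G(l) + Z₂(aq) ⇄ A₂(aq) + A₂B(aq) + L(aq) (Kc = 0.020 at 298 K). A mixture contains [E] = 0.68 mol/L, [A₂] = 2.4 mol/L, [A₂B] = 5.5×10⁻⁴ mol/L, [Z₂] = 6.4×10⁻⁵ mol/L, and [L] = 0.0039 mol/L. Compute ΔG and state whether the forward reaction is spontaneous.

(G is a pure liquid — omitted from Qc.)
Qc = [A₂]·[A₂B]·[L] / ([E]²·[Z₂]) = (2.4)·(5.5×10⁻⁴)·(0.0039) / ((0.68)²·(6.4×10⁻⁵)) = 0.174
ΔG = RT ln(Qc/Kc) = (8.314 J mol⁻¹ K⁻¹)(298 K) × ln(0.174/0.020)
   = (2.478 kJ/mol)(2.163) = 5.36 kJ/mol
ΔG > 0, so the forward reaction is non-spontaneous (proceeds in reverse).

ΔG = 5.36 kJ/mol; the forward reaction is non-spontaneous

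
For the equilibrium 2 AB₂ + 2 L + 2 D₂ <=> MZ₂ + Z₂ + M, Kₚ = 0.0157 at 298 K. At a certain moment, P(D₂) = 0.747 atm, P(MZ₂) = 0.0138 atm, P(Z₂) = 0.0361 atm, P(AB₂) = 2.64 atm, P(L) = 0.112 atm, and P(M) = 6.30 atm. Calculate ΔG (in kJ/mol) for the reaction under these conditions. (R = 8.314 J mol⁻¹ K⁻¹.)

Qₚ = P(MZ₂)·P(Z₂)·P(M) / (P(AB₂)²·P(L)²·P(D₂)²) = (0.0138)·(0.0361)·(6.30) / ((2.64)²·(0.112)²·(0.747)²) = 0.0643
ΔG = RT ln(Qₚ/Kₚ) = (8.314 J mol⁻¹ K⁻¹)(298 K) × ln(0.0643/0.0157)
   = (2.478 kJ/mol)(1.410) = 3.49 kJ/mol
ΔG > 0, so the forward reaction is non-spontaneous (proceeds in reverse).

ΔG = 3.49 kJ/mol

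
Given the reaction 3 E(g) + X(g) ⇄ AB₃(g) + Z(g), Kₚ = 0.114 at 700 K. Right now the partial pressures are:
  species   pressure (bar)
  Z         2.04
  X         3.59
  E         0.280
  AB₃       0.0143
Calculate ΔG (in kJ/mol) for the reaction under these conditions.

Qₚ = P(AB₃)·P(Z) / (P(E)³·P(X)) = (0.0143)·(2.04) / ((0.280)³·(3.59)) = 0.370
ΔG = RT ln(Qₚ/Kₚ) = (8.314 J mol⁻¹ K⁻¹)(700 K) × ln(0.370/0.114)
   = (5.820 kJ/mol)(1.177) = 6.85 kJ/mol
ΔG > 0, so the forward reaction is non-spontaneous (proceeds in reverse).

ΔG = 6.85 kJ/mol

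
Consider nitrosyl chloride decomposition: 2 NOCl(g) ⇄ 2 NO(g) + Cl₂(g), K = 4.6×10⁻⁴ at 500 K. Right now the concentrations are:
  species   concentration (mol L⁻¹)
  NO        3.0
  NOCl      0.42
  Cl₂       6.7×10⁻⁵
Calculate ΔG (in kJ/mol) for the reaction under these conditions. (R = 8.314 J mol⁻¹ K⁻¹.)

ΔG = 8.34 kJ/mol

Q = [NO]²·[Cl₂] / [NOCl]² = (3.0)²·(6.7×10⁻⁵) / (0.42)² = 0.00342
ΔG = RT ln(Q/K) = (8.314 J mol⁻¹ K⁻¹)(500 K) × ln(0.00342/4.6×10⁻⁴)
   = (4.157 kJ/mol)(2.006) = 8.34 kJ/mol
ΔG > 0, so the forward reaction is non-spontaneous (proceeds in reverse).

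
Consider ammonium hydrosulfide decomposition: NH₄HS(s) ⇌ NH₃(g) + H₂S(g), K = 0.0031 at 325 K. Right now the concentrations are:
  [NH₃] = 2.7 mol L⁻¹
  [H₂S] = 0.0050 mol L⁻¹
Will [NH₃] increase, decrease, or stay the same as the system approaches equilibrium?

(NH₄HS is a pure solid — omitted from Q.)
Q = [NH₃]·[H₂S] = (2.7)·(0.0050) = 0.014
Q = 0.014 > K = 0.0031: net reverse reaction.
NH₃ is a product, so it decreases.

decrease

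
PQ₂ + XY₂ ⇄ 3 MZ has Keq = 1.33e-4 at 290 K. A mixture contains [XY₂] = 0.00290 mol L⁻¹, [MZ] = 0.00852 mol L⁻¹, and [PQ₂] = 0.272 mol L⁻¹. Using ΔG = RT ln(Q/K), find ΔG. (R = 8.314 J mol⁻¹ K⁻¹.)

Q = [MZ]³ / ([PQ₂]·[XY₂]) = (0.00852)³ / ((0.272)·(0.00290)) = 7.84e-4
ΔG = RT ln(Q/Keq) = (8.314 J mol⁻¹ K⁻¹)(290 K) × ln(7.84e-4/1.33e-4)
   = (2.411 kJ/mol)(1.774) = 4.28 kJ/mol
ΔG > 0, so the forward reaction is non-spontaneous (proceeds in reverse).

ΔG = 4.28 kJ/mol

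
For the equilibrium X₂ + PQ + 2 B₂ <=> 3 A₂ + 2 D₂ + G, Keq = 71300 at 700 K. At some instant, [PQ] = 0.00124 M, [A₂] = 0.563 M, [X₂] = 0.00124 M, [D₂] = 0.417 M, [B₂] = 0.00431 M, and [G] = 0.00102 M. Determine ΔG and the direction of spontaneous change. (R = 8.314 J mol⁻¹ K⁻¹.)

Q = [A₂]³·[D₂]²·[G] / ([X₂]·[PQ]·[B₂]²) = (0.563)³·(0.417)²·(0.00102) / ((0.00124)·(0.00124)·(0.00431)²) = 1.11×10⁶
ΔG = RT ln(Q/Keq) = (8.314 J mol⁻¹ K⁻¹)(700 K) × ln(1.11×10⁶/71300)
   = (5.820 kJ/mol)(2.745) = 16.0 kJ/mol
ΔG > 0, so the forward reaction is non-spontaneous (proceeds in reverse).

ΔG = 16.0 kJ/mol; the forward reaction is non-spontaneous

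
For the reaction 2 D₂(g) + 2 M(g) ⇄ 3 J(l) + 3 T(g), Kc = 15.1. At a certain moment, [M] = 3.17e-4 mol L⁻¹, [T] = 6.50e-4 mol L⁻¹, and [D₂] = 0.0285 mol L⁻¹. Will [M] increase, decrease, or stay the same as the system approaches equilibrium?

(J is a pure liquid — omitted from Qc.)
Qc = [T]³ / ([D₂]²·[M]²) = (6.50e-4)³ / ((0.0285)²·(3.17e-4)²) = 3.36
Qc = 3.36 < Kc = 15.1: net forward reaction.
M is a reactant, so it decreases.

decrease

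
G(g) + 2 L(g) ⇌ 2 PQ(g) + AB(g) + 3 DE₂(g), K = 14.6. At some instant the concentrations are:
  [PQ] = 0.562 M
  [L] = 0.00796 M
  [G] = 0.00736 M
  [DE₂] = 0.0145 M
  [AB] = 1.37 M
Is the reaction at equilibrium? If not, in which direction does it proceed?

Q = [PQ]²·[AB]·[DE₂]³ / ([G]·[L]²) = (0.562)²·(1.37)·(0.0145)³ / ((0.00736)·(0.00796)²) = 2.83
Q = 2.83 < K = 14.6, so the forward reaction proceeds.

toward products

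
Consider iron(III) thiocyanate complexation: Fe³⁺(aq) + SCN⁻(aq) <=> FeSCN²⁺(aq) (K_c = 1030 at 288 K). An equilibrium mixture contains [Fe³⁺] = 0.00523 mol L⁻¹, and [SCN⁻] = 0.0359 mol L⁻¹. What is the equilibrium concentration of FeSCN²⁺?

[FeSCN²⁺] = 0.193 mol L⁻¹

At equilibrium, K_c = [FeSCN²⁺] / ([Fe³⁺]·[SCN⁻]) = 1030.
([FeSCN²⁺]) / ((0.00523)·(0.0359)) = 1030
[FeSCN²⁺] = 0.193 mol L⁻¹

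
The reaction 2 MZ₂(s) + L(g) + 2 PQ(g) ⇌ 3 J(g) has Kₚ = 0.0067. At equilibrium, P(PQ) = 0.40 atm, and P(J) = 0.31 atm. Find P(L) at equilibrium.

P(L) = 28 atm

(MZ₂ is a pure solid — omitted from Kₚ.)
At equilibrium, Kₚ = P(J)³ / (P(L)·P(PQ)²) = 0.0067.
(0.31)³ / ((P(L))·(0.40)²) = 0.0067
P(L) = 27.8 = 28 atm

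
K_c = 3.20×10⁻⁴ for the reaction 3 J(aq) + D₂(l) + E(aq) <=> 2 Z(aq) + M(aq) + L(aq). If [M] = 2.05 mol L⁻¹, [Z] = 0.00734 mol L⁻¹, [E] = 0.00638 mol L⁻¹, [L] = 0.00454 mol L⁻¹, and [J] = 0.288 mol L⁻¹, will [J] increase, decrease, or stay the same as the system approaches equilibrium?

(D₂ is a pure liquid — omitted from Q_c.)
Q_c = [Z]²·[M]·[L] / ([J]³·[E]) = (0.00734)²·(2.05)·(0.00454) / ((0.288)³·(0.00638)) = 0.00329
Q_c = 0.00329 > K_c = 3.20×10⁻⁴: net reverse reaction.
J is a reactant, so it increases.

increase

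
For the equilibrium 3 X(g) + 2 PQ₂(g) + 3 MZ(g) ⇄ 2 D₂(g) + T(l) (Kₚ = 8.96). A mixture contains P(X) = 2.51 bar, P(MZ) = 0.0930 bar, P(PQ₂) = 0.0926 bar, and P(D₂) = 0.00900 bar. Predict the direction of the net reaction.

in the forward direction

(T is a pure liquid — omitted from Qₚ.)
Qₚ = P(D₂)² / (P(X)³·P(PQ₂)²·P(MZ)³) = (0.00900)² / ((2.51)³·(0.0926)²·(0.0930)³) = 0.743
Qₚ = 0.743 < Kₚ = 8.96, so the forward reaction proceeds.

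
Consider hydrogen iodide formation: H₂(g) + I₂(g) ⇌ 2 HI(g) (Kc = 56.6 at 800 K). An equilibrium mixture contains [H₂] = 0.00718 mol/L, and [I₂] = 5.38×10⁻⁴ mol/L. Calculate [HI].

At equilibrium, Kc = [HI]² / ([H₂]·[I₂]) = 56.6.
([HI])² / ((0.00718)·(5.38×10⁻⁴)) = 56.6
[HI]² = 2.19×10⁻⁴ ⇒ [HI] = 0.0148 mol/L

[HI] = 0.0148 mol/L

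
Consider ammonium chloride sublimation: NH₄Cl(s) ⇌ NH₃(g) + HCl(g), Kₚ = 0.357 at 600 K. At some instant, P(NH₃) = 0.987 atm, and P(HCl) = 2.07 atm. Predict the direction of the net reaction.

reverse (toward reactants)

(NH₄Cl is a pure solid — omitted from Qₚ.)
Qₚ = P(NH₃)·P(HCl) = (0.987)·(2.07) = 2.04
Qₚ = 2.04 > Kₚ = 0.357, so the reverse reaction proceeds.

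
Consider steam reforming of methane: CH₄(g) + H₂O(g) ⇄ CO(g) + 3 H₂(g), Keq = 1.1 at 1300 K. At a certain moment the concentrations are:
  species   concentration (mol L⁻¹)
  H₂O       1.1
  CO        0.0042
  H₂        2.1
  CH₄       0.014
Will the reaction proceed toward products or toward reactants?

reverse (toward reactants)

Q = [CO]·[H₂]³ / ([CH₄]·[H₂O]) = (0.0042)·(2.1)³ / ((0.014)·(1.1)) = 2.5
Q = 2.5 > Keq = 1.1, so the reverse reaction proceeds.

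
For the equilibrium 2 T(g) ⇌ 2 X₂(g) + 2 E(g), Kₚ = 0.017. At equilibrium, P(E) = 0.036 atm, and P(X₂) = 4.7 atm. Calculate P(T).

At equilibrium, Kₚ = P(X₂)²·P(E)² / P(T)² = 0.017.
(4.7)²·(0.036)² / (P(T))² = 0.017
P(T)² = 1.68 ⇒ P(T) = 1.3 atm

P(T) = 1.3 atm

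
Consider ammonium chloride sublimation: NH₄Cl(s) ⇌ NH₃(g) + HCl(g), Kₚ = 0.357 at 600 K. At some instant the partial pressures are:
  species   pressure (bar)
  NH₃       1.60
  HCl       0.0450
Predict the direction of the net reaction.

in the forward direction

(NH₄Cl is a pure solid — omitted from Qₚ.)
Qₚ = P(NH₃)·P(HCl) = (1.60)·(0.0450) = 0.0720
Qₚ = 0.0720 < Kₚ = 0.357, so the forward reaction proceeds.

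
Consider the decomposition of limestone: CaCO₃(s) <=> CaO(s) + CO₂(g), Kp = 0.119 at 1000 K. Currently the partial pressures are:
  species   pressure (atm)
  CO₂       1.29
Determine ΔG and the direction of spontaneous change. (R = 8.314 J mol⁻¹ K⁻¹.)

(CaCO₃, CaO are pure solids — omitted from Qp.)
Qp = P(CO₂) = 1.29
ΔG = RT ln(Qp/Kp) = (8.314 J mol⁻¹ K⁻¹)(1000 K) × ln(1.29/0.119)
   = (8.314 kJ/mol)(2.383) = 19.8 kJ/mol
ΔG > 0, so the forward reaction is non-spontaneous (proceeds in reverse).

ΔG = 19.8 kJ/mol; the forward reaction is non-spontaneous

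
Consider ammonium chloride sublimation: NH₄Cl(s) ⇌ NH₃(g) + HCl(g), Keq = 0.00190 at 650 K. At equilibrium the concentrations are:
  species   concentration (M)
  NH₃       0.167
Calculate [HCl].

[HCl] = 0.0114 M

(NH₄Cl is a pure solid — omitted from Keq.)
At equilibrium, Keq = [NH₃]·[HCl] = 0.00190.
(0.167)·([HCl]) = 0.00190
[HCl] = 0.0114 M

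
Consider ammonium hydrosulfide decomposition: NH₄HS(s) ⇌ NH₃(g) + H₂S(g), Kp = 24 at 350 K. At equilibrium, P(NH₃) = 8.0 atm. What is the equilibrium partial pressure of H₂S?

(NH₄HS is a pure solid — omitted from Kp.)
At equilibrium, Kp = P(NH₃)·P(H₂S) = 24.
(8.0)·(P(H₂S)) = 24
P(H₂S) = 3.00 = 3.0 atm

P(H₂S) = 3.0 atm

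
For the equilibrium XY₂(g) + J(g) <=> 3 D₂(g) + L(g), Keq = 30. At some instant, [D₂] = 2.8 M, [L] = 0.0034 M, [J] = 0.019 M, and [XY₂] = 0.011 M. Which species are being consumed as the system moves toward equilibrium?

D₂, L (products)

Q = [D₂]³·[L] / ([XY₂]·[J]) = (2.8)³·(0.0034) / ((0.011)·(0.019)) = 360
Q = 360 > Keq = 30: net reverse reaction.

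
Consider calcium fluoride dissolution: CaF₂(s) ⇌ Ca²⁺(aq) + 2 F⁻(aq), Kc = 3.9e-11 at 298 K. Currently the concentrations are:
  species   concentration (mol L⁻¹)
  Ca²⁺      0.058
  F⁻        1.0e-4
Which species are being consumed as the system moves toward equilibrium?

(CaF₂ is a pure solid — omitted from Qc.)
Qc = [Ca²⁺]·[F⁻]² = (0.058)·(1.0e-4)² = 5.8e-10
Qc = 5.8e-10 > Kc = 3.9e-11: net reverse reaction.

Ca²⁺, F⁻ (products)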